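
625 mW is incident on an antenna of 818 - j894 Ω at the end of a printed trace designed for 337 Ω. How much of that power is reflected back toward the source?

P_reflected ≈ 302 mW

|Γ| = |(481 − j894)/(1155 − j894)| = 0.695
|Γ|² = 0.483
P_refl = |Γ|²·P_inc = 302 mW, P_del = (1 − |Γ|²)·P_inc = 323 mW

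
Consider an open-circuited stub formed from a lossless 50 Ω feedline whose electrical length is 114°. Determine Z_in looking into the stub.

tan(βl) = -2.25
For an open-circuited stub, Z_in = −jZ_0·cot(βl) = −jZ_0/tan(βl)

Z_in ≈ +j22.3 Ω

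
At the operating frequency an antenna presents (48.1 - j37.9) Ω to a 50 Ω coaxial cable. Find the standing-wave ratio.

Γ = (Z_L − Z_0)/(Z_L + Z_0) = (-1.9 − j37.9)/(98.1 − j37.9)
|Γ| = 37.9/105 = 0.361
VSWR = (1 + |Γ|)/(1 − |Γ|) = 1.36/0.639

VSWR ≈ 2.13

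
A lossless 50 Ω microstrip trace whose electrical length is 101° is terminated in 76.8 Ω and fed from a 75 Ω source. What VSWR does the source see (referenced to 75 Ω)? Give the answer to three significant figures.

tan(βl) = -5.14
Z_in = Z_0·(Z_L + jZ_0·tanβl)/(Z_0 + jZ_L·tanβl) = 33.2 + j5.51 Ω
Γ_s = (Z_in − Z_s)/(Z_in + Z_s) = (-41.8 + j5.51)/(108 + j5.51), |Γ_s| = 0.389
VSWR = (1 + |Γ_s|)/(1 − |Γ_s|)

VSWR ≈ 2.27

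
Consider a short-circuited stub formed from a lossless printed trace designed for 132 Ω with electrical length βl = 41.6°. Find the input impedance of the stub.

tan(βl) = 0.888
For a short-circuited stub, Z_in = jZ_0·tan(βl)

Z_in ≈ +j117 Ω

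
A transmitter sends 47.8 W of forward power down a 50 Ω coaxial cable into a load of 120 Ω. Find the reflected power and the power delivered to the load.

Γ = (120 − 50)/(120 + 50) = 0.412
|Γ|² = 0.17
P_refl = |Γ|²·P_inc = 8.1 W, P_del = (1 − |Γ|²)·P_inc = 39.7 W

P_reflected ≈ 8.1 W; P_delivered ≈ 39.7 W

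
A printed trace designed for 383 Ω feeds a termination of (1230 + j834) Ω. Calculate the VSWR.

VSWR ≈ 4.79

Γ = (Z_L − Z_0)/(Z_L + Z_0) = (847 + j834)/(1613 + j834)
|Γ| = 1190/1820 = 0.655
VSWR = (1 + |Γ|)/(1 − |Γ|) = 1.65/0.345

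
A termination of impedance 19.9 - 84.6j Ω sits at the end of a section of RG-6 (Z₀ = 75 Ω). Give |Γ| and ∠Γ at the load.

Γ ≈ 0.794 ∠ -81.4°

Γ = (Z_L − Z_0)/(Z_L + Z_0) = (-55.1 − j84.6)/(94.9 − j84.6)
|Γ| = 101/127 = 0.794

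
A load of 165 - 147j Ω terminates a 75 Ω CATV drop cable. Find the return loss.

Γ = (90 − j147)/(240 − j147), |Γ| = 0.612
RL = −20·log₁₀|Γ| = −20·log₁₀(0.612)

RL ≈ 4.26 dB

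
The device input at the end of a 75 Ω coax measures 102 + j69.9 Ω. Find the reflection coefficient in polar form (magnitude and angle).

Γ ≈ 0.394 ∠ 47.3°

Γ = (Z_L − Z_0)/(Z_L + Z_0) = (27 + j69.9)/(177 + j69.9)
|Γ| = 74.9/190 = 0.394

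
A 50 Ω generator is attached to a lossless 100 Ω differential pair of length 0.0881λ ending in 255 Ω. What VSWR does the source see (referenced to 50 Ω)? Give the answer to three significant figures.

βl = 2π × 0.0881 = 31.7°
tan(βl) = 0.618
Z_in = Z_0·(Z_L + jZ_0·tanβl)/(Z_0 + jZ_L·tanβl) = 101 − j97.6 Ω
Γ_s = (Z_in − Z_s)/(Z_in + Z_s) = (51.2 − j97.6)/(151 − j97.6), |Γ_s| = 0.612
VSWR = (1 + |Γ_s|)/(1 − |Γ_s|)

VSWR ≈ 4.16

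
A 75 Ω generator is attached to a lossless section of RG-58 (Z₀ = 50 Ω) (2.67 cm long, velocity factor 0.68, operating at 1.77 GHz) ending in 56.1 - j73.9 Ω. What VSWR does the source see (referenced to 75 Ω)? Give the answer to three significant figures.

VSWR ≈ 5.23

λ = v/f = 0.68·c / 1.77 GHz = 0.115 m
βl = 2π·l/λ = 2π × 0.232 = 83.4°
tan(βl) = 8.64
Z_in = Z_0·(Z_L + jZ_0·tanβl)/(Z_0 + jZ_L·tanβl) = 15 + j15.5 Ω
Γ_s = (Z_in − Z_s)/(Z_in + Z_s) = (-60 + j15.5)/(90 + j15.5), |Γ_s| = 0.679
VSWR = (1 + |Γ_s|)/(1 − |Γ_s|)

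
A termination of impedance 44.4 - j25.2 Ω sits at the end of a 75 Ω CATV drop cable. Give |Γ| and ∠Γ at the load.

Γ ≈ 0.325 ∠ -129°

Γ = (Z_L − Z_0)/(Z_L + Z_0) = (-30.6 − j25.2)/(119.4 − j25.2)
|Γ| = 39.6/122 = 0.325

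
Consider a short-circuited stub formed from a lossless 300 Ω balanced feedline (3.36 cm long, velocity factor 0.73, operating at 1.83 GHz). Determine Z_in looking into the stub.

Z_in ≈ −j1530 Ω

λ = v/f = 0.73·c / 1.83 GHz = 0.12 m
βl = 2π·l/λ = 2π × 0.281 = 101°
tan(βl) = -5.11
For a short-circuited stub, Z_in = jZ_0·tan(βl)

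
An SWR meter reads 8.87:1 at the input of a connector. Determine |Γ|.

|Γ| ≈ 0.797

|Γ| = (S − 1)/(S + 1) = (8.87 − 1)/(8.87 + 1) = 7.87/9.87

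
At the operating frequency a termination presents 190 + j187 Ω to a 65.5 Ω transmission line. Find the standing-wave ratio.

Γ = (Z_L − Z_0)/(Z_L + Z_0) = (124.5 + j187)/(255.5 + j187)
|Γ| = 225/317 = 0.71
VSWR = (1 + |Γ|)/(1 − |Γ|) = 1.71/0.29

VSWR ≈ 5.89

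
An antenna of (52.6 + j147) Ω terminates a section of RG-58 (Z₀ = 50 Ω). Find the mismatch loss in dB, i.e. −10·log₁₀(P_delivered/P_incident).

Γ = (2.6 + j147)/(102.6 + j147), |Γ| = 0.82
|Γ|² = 0.673, so P_del/P_inc = 1 − |Γ|² = 0.327
ML = −10·log₁₀(1 − |Γ|²)

mismatch loss ≈ 4.85 dB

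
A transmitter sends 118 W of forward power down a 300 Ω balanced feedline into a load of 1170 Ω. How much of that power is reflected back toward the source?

Γ = (1170 − 300)/(1170 + 300) = 0.592
|Γ|² = 0.35
P_refl = |Γ|²·P_inc = 41.3 W, P_del = (1 − |Γ|²)·P_inc = 76.7 W

P_reflected ≈ 41.3 W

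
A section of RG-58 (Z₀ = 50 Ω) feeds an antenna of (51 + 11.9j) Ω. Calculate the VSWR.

VSWR ≈ 1.27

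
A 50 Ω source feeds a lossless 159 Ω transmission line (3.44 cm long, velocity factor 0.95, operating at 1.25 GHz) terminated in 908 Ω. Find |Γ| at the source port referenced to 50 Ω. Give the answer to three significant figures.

|Γ| ≈ 0.768

λ = v/f = 0.95·c / 1.25 GHz = 0.228 m
βl = 2π·l/λ = 2π × 0.151 = 54.3°
tan(βl) = 1.39
Z_in = Z_0·(Z_L + jZ_0·tanβl)/(Z_0 + jZ_L·tanβl) = 41.5 − j109 Ω
Γ_s = (Z_in − Z_s)/(Z_in + Z_s) = (-8.45 − j109)/(91.5 − j109), |Γ_s| = 0.768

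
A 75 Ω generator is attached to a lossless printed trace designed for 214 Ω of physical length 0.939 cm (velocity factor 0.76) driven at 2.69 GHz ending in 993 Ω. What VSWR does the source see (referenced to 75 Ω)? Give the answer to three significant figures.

VSWR ≈ 8.65

λ = v/f = 0.76·c / 2.69 GHz = 0.0848 m
βl = 2π·l/λ = 2π × 0.111 = 39.9°
tan(βl) = 0.836
Z_in = Z_0·(Z_L + jZ_0·tanβl)/(Z_0 + jZ_L·tanβl) = 105 − j229 Ω
Γ_s = (Z_in − Z_s)/(Z_in + Z_s) = (30.2 − j229)/(180 − j229), |Γ_s| = 0.793
VSWR = (1 + |Γ_s|)/(1 − |Γ_s|)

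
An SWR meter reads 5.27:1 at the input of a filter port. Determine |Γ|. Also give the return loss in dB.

|Γ| ≈ 0.681; return loss ≈ 3.34 dB

|Γ| = (S − 1)/(S + 1) = (5.27 − 1)/(5.27 + 1) = 4.27/6.27
RL = −20·log₁₀|Γ| = −20·log₁₀(0.681)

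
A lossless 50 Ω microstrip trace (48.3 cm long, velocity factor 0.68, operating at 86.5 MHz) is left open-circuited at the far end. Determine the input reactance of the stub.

X_in ≈ -14.6 Ω (capacitive)

λ = v/f = 0.68·c / 86.5 MHz = 2.36 m
βl = 2π·l/λ = 2π × 0.205 = 73.7°
tan(βl) = 3.43
For an open-circuited stub, Z_in = −jZ_0·cot(βl) = −jZ_0/tan(βl)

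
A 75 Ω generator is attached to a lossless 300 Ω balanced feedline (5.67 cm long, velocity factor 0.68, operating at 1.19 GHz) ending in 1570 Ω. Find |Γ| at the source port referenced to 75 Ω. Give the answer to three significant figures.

λ = v/f = 0.68·c / 1.19 GHz = 0.171 m
βl = 2π·l/λ = 2π × 0.331 = 119°
tan(βl) = -1.8
Z_in = Z_0·(Z_L + jZ_0·tanβl)/(Z_0 + jZ_L·tanβl) = 74.2 + j159 Ω
Γ_s = (Z_in − Z_s)/(Z_in + Z_s) = (-0.797 + j159)/(149 + j159), |Γ_s| = 0.729

|Γ| ≈ 0.729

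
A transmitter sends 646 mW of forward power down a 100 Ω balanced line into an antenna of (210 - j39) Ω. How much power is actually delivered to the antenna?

|Γ| = |(110 − j39)/(310 − j39)| = 0.374
|Γ|² = 0.14
P_refl = |Γ|²·P_inc = 90.1 mW, P_del = (1 − |Γ|²)·P_inc = 556 mW

P_delivered ≈ 556 mW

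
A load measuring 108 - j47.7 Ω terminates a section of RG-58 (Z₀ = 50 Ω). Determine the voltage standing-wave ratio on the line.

VSWR ≈ 2.67

Γ = (Z_L − Z_0)/(Z_L + Z_0) = (58 − j47.7)/(158 − j47.7)
|Γ| = 75.1/165 = 0.455
VSWR = (1 + |Γ|)/(1 − |Γ|) = 1.46/0.545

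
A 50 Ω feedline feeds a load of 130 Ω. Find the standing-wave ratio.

VSWR ≈ 2.6

For a purely resistive load, VSWR = R_L/Z_0 or Z_0/R_L (whichever > 1) = 130/50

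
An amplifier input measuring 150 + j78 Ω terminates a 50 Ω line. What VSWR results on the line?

VSWR ≈ 3.89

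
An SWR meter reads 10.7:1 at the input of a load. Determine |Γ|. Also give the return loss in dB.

|Γ| = (S − 1)/(S + 1) = (10.7 − 1)/(10.7 + 1) = 9.7/11.7
RL = −20·log₁₀|Γ| = −20·log₁₀(0.829)

|Γ| ≈ 0.829; return loss ≈ 1.63 dB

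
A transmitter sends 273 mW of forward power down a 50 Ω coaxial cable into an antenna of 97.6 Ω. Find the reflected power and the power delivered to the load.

P_reflected ≈ 28.4 mW; P_delivered ≈ 245 mW

Γ = (97.6 − 50)/(97.6 + 50) = 0.322
|Γ|² = 0.104
P_refl = |Γ|²·P_inc = 28.4 mW, P_del = (1 − |Γ|²)·P_inc = 245 mW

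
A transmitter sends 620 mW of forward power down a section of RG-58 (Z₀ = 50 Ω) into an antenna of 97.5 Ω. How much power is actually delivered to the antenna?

Γ = (97.5 − 50)/(97.5 + 50) = 0.322
|Γ|² = 0.104
P_refl = |Γ|²·P_inc = 64.3 mW, P_del = (1 − |Γ|²)·P_inc = 556 mW

P_delivered ≈ 556 mW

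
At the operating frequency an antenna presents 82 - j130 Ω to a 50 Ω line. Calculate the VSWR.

VSWR ≈ 6.21

Γ = (Z_L − Z_0)/(Z_L + Z_0) = (32 − j130)/(132 − j130)
|Γ| = 134/185 = 0.723
VSWR = (1 + |Γ|)/(1 − |Γ|) = 1.72/0.277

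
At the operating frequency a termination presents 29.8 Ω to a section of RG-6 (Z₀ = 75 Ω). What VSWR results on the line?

Γ = (29.8 − 75)/(29.8 + 75) = -0.431
VSWR = (1 + 0.431)/(1 − 0.431)

VSWR ≈ 2.52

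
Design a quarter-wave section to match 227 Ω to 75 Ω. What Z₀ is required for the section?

Z_qwt = √(Z_0·R_L) = √(75 × 227) = √17020

Z_qwt ≈ 130 Ω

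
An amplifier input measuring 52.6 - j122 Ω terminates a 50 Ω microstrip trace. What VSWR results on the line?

VSWR ≈ 7.53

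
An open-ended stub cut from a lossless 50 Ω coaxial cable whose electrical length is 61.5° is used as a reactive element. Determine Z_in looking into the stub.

Z_in ≈ −j27.1 Ω

tan(βl) = 1.84
For an open-ended stub, Z_in = −jZ_0·cot(βl) = −jZ_0/tan(βl)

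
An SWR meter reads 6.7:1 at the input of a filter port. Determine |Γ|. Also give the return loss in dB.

|Γ| = (S − 1)/(S + 1) = (6.7 − 1)/(6.7 + 1) = 5.7/7.7
RL = −20·log₁₀|Γ| = −20·log₁₀(0.74)

|Γ| ≈ 0.74; return loss ≈ 2.61 dB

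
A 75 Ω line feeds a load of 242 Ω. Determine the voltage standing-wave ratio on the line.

For a purely resistive load, VSWR = R_L/Z_0 or Z_0/R_L (whichever > 1) = 242/75

VSWR ≈ 3.23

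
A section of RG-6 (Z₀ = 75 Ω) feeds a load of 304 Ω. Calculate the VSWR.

For a purely resistive load, VSWR = R_L/Z_0 or Z_0/R_L (whichever > 1) = 304/75

VSWR ≈ 4.05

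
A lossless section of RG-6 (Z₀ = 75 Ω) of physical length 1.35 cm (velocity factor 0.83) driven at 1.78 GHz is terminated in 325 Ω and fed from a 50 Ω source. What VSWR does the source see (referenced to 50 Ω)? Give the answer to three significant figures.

VSWR ≈ 5.36

λ = v/f = 0.83·c / 1.78 GHz = 0.14 m
βl = 2π·l/λ = 2π × 0.0965 = 34.7°
tan(βl) = 0.694
Z_in = Z_0·(Z_L + jZ_0·tanβl)/(Z_0 + jZ_L·tanβl) = 48 − j92.2 Ω
Γ_s = (Z_in − Z_s)/(Z_in + Z_s) = (-2.02 − j92.2)/(98 − j92.2), |Γ_s| = 0.685
VSWR = (1 + |Γ_s|)/(1 − |Γ_s|)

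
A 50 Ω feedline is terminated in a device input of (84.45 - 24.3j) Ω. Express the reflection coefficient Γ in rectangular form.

Γ = (Z_L − Z_0)/(Z_L + Z_0) = (34.45 − j24.3)/(134.4 − j24.3)

Γ ≈ 0.28 − j0.13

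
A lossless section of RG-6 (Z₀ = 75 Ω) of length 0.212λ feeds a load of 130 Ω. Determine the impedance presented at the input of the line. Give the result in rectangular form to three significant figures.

βl = 2π × 0.212 = 76.3°
tan(βl) = tan(76.3°) = 4.11
Z_in = Z_0·(Z_L + jZ_0·tanβl)/(Z_0 + jZ_L·tanβl)
     = 75·(130 + j308)/(75 + j534)

Z_in ≈ 44.9 − j11.9 Ω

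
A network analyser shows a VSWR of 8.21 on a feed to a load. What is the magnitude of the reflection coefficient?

|Γ| ≈ 0.783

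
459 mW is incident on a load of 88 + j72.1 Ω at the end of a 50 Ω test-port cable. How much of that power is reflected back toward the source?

|Γ| = |(38 + j72.1)/(138 + j72.1)| = 0.523
|Γ|² = 0.274
P_refl = |Γ|²·P_inc = 126 mW, P_del = (1 − |Γ|²)·P_inc = 333 mW

P_reflected ≈ 126 mW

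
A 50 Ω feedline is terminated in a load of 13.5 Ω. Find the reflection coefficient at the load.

Γ = -0.575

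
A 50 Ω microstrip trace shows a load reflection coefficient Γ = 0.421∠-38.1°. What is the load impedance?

Z_L = Z_0·(1 + Γ)/(1 − Γ) = 50·(1.33 − j0.26)/(0.669 + j0.26)

Z_L ≈ 79.9 − j50.5 Ω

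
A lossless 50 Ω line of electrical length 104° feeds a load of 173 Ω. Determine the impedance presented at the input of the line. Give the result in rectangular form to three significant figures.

tan(βl) = tan(104°) = -4.01
Z_in = Z_0·(Z_L + jZ_0·tanβl)/(Z_0 + jZ_L·tanβl)
     = 50·(173 − j201)/(50 − j694)

Z_in ≈ 15.3 + j11.4 Ω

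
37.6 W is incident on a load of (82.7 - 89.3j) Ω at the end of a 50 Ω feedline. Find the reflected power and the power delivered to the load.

|Γ| = |(32.7 − j89.3)/(132.7 − j89.3)| = 0.595
|Γ|² = 0.353
P_refl = |Γ|²·P_inc = 13.3 W, P_del = (1 − |Γ|²)·P_inc = 24.3 W

P_reflected ≈ 13.3 W; P_delivered ≈ 24.3 W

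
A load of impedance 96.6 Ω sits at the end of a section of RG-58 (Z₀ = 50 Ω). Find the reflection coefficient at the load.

Γ = (Z_L − Z_0)/(Z_L + Z_0) = (96.6 − 50)/(96.6 + 50) = 46.6/146.6

Γ = 0.318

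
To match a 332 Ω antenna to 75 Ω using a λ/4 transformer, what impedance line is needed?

Z_qwt = √(Z_0·R_L) = √(75 × 332) = √24900

Z_qwt ≈ 158 Ω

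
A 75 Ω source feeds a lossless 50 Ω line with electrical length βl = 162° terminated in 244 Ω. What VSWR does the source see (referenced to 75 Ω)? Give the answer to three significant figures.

tan(βl) = -0.325
Z_in = Z_0·(Z_L + jZ_0·tanβl)/(Z_0 + jZ_L·tanβl) = 76.8 + j105 Ω
Γ_s = (Z_in − Z_s)/(Z_in + Z_s) = (1.76 + j105)/(152 + j105), |Γ_s| = 0.571
VSWR = (1 + |Γ_s|)/(1 − |Γ_s|)

VSWR ≈ 3.66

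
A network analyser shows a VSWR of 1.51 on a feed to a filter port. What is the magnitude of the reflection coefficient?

|Γ| ≈ 0.203

|Γ| = (S − 1)/(S + 1) = (1.51 − 1)/(1.51 + 1) = 0.51/2.51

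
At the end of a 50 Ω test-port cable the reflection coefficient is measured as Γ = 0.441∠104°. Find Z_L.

Z_L ≈ 28.6 + j30.4 Ω

Z_L = Z_0·(1 + Γ)/(1 − Γ) = 50·(0.893 + j0.428)/(1.11 − j0.428)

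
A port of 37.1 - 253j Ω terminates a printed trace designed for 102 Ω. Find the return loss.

Γ = (-64.9 − j253)/(139.1 − j253), |Γ| = 0.905
RL = −20·log₁₀|Γ| = −20·log₁₀(0.905)

RL ≈ 0.87 dB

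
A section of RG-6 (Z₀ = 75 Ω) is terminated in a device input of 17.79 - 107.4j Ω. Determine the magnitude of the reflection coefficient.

|Γ| ≈ 0.857

Γ = (Z_L − Z_0)/(Z_L + Z_0) = (-57.21 − j107.4)/(92.79 − j107.4)
|Γ| = 122/142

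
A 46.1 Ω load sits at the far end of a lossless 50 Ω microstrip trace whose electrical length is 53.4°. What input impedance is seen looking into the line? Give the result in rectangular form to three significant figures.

Z_in ≈ 51 + j3.97 Ω

tan(βl) = tan(53.4°) = 1.35
Z_in = Z_0·(Z_L + jZ_0·tanβl)/(Z_0 + jZ_L·tanβl)
     = 50·(46.1 + j67.3)/(50 + j62.1)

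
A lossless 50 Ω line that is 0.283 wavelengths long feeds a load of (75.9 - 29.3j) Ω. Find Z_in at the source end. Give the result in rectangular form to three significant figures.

βl = 2π × 0.283 = 102°
tan(βl) = tan(102°) = -4.75
Z_in = Z_0·(Z_L + jZ_0·tanβl)/(Z_0 + jZ_L·tanβl)
     = 50·(75.9 − j267)/(-89.3 − j361)

Z_in ≈ 32.4 + j18.5 Ω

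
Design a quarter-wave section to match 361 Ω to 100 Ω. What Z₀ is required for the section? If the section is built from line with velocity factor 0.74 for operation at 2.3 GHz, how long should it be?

Z_qwt ≈ 190 Ω; length ≈ 2.41 cm

Z_qwt = √(Z_0·R_L) = √(100 × 361) = √36100
λ = 0.74·c/f = 0.0965 m, so l = λ/4 = 0.0241 m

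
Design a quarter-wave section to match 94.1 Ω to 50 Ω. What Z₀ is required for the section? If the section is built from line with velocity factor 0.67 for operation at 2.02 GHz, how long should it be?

Z_qwt = √(Z_0·R_L) = √(50 × 94.1) = √4705
λ = 0.67·c/f = 0.0995 m, so l = λ/4 = 0.0249 m

Z_qwt ≈ 68.6 Ω; length ≈ 2.49 cm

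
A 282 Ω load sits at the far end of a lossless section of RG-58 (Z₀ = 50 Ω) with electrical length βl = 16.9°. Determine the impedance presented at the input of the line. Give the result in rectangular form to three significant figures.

Z_in ≈ 78.3 − j119 Ω

tan(βl) = tan(16.9°) = 0.304
Z_in = Z_0·(Z_L + jZ_0·tanβl)/(Z_0 + jZ_L·tanβl)
     = 50·(282 + j15.2)/(50 + j85.7)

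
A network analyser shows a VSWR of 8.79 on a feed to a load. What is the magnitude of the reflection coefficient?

|Γ| = (S − 1)/(S + 1) = (8.79 − 1)/(8.79 + 1) = 7.79/9.79

|Γ| ≈ 0.796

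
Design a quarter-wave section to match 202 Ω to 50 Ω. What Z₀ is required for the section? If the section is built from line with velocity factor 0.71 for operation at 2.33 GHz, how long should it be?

Z_qwt ≈ 100 Ω; length ≈ 2.29 cm

Z_qwt = √(Z_0·R_L) = √(50 × 202) = √10100
λ = 0.71·c/f = 0.0914 m, so l = λ/4 = 0.0229 m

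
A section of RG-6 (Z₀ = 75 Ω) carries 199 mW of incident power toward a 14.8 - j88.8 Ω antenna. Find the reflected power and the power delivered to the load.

|Γ| = |(-60.2 − j88.8)/(89.8 − j88.8)| = 0.849
|Γ|² = 0.722
P_refl = |Γ|²·P_inc = 144 mW, P_del = (1 − |Γ|²)·P_inc = 55.4 mW

P_reflected ≈ 144 mW; P_delivered ≈ 55.4 mW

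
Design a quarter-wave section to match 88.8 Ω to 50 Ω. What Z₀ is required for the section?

Z_qwt ≈ 66.6 Ω

Z_qwt = √(Z_0·R_L) = √(50 × 88.8) = √4440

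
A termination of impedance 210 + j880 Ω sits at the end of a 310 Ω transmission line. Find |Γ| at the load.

Γ = (Z_L − Z_0)/(Z_L + Z_0) = (-100 + j880)/(520 + j880)
|Γ| = 886/1020

|Γ| ≈ 0.866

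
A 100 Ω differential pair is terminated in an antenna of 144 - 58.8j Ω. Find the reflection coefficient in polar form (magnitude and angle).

Γ ≈ 0.293 ∠ -39.6°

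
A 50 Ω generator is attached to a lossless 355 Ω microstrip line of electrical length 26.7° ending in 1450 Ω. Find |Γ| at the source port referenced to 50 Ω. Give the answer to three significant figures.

tan(βl) = 0.503
Z_in = Z_0·(Z_L + jZ_0·tanβl)/(Z_0 + jZ_L·tanβl) = 348 − j536 Ω
Γ_s = (Z_in − Z_s)/(Z_in + Z_s) = (298 − j536)/(398 − j536), |Γ_s| = 0.919

|Γ| ≈ 0.919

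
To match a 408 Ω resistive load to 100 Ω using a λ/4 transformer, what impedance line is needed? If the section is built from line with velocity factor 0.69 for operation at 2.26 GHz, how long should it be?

Z_qwt = √(Z_0·R_L) = √(100 × 408) = √40800
λ = 0.69·c/f = 0.0916 m, so l = λ/4 = 0.0229 m

Z_qwt ≈ 202 Ω; length ≈ 2.29 cm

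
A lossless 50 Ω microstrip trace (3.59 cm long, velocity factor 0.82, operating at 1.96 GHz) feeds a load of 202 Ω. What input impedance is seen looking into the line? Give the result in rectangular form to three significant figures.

λ = v/f = 0.82·c / 1.96 GHz = 0.126 m
βl = 2π·l/λ = 2π × 0.286 = 103°
tan(βl) = tan(103°) = -4.34
Z_in = Z_0·(Z_L + jZ_0·tanβl)/(Z_0 + jZ_L·tanβl)
     = 50·(202 − j217)/(50 − j877)

Z_in ≈ 13 + j10.8 Ω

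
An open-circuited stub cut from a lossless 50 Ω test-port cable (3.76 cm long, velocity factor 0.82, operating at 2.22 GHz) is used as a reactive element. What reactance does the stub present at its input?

λ = v/f = 0.82·c / 2.22 GHz = 0.111 m
βl = 2π·l/λ = 2π × 0.339 = 122°
tan(βl) = -1.59
For an open-circuited stub, Z_in = −jZ_0·cot(βl) = −jZ_0/tan(βl)

X_in ≈ 31.4 Ω (inductive)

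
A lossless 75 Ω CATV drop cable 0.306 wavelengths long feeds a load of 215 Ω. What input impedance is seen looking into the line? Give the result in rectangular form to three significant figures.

βl = 2π × 0.306 = 110°
tan(βl) = tan(110°) = -2.72
Z_in = Z_0·(Z_L + jZ_0·tanβl)/(Z_0 + jZ_L·tanβl)
     = 75·(215 − j204)/(75 − j586)

Z_in ≈ 29.2 + j23.8 Ω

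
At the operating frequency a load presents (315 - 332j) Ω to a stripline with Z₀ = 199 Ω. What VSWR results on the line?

VSWR ≈ 3.7

Γ = (Z_L − Z_0)/(Z_L + Z_0) = (116 − j332)/(514 − j332)
|Γ| = 352/612 = 0.575
VSWR = (1 + |Γ|)/(1 − |Γ|) = 1.57/0.425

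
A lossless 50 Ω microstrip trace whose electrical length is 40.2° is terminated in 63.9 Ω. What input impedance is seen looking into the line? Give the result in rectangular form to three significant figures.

tan(βl) = tan(40.2°) = 0.845
Z_in = Z_0·(Z_L + jZ_0·tanβl)/(Z_0 + jZ_L·tanβl)
     = 50·(63.9 + j42.3)/(50 + j54)

Z_in ≈ 50.6 − j12.4 Ω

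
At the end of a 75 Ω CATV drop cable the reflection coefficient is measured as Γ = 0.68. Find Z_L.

Z_L = Z_0·(1 + Γ)/(1 − Γ) = 75·(1.68)/(0.32)

Z_L ≈ 394 Ω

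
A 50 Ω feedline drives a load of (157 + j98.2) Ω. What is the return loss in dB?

Γ = (107 + j98.2)/(207 + j98.2), |Γ| = 0.634
RL = −20·log₁₀|Γ| = −20·log₁₀(0.634)

RL ≈ 3.96 dB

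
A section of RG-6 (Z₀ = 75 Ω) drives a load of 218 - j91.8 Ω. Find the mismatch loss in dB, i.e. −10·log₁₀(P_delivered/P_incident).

mismatch loss ≈ 1.59 dB

Γ = (143 − j91.8)/(293 − j91.8), |Γ| = 0.553
|Γ|² = 0.306, so P_del/P_inc = 1 − |Γ|² = 0.694
ML = −10·log₁₀(1 − |Γ|²)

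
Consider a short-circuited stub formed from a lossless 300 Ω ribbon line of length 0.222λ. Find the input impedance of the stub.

Z_in ≈ +j1690 Ω

βl = 2π × 0.222 = 79.9°
tan(βl) = 5.63
For a short-circuited stub, Z_in = jZ_0·tan(βl)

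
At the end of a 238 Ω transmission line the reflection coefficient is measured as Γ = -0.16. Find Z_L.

Z_L ≈ 172 Ω

Z_L = Z_0·(1 + Γ)/(1 − Γ) = 238·(0.84)/(1.16)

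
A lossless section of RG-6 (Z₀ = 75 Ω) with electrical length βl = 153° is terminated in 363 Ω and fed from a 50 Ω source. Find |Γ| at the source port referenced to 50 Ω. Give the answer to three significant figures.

tan(βl) = -0.51
Z_in = Z_0·(Z_L + jZ_0·tanβl)/(Z_0 + jZ_L·tanβl) = 64.6 + j121 Ω
Γ_s = (Z_in − Z_s)/(Z_in + Z_s) = (14.6 + j121)/(115 + j121), |Γ_s| = 0.731

|Γ| ≈ 0.731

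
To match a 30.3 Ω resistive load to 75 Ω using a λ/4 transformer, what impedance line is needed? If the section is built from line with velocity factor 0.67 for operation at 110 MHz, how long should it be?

Z_qwt = √(Z_0·R_L) = √(75 × 30.3) = √2272
λ = 0.67·c/f = 1.83 m, so l = λ/4 = 0.457 m

Z_qwt ≈ 47.7 Ω; length ≈ 45.7 cm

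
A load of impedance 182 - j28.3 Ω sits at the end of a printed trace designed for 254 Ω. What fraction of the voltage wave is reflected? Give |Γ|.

Γ = (Z_L − Z_0)/(Z_L + Z_0) = (-72 − j28.3)/(436 − j28.3)
|Γ| = 77.4/437

|Γ| ≈ 0.177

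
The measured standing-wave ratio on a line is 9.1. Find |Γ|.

|Γ| = (S − 1)/(S + 1) = (9.1 − 1)/(9.1 + 1) = 8.1/10.1

|Γ| ≈ 0.802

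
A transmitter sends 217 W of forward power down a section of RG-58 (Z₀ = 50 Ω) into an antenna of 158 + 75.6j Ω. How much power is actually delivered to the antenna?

|Γ| = |(108 + j75.6)/(208 + j75.6)| = 0.596
|Γ|² = 0.355
P_refl = |Γ|²·P_inc = 77 W, P_del = (1 − |Γ|²)·P_inc = 140 W

P_delivered ≈ 140 W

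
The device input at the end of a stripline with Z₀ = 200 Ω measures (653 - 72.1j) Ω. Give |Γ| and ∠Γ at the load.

Γ = (Z_L − Z_0)/(Z_L + Z_0) = (453 − j72.1)/(853 − j72.1)
|Γ| = 459/856 = 0.536

Γ ≈ 0.536 ∠ -4.21°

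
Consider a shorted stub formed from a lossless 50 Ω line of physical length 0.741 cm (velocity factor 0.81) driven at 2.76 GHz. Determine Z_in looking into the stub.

Z_in ≈ +j29.2 Ω

λ = v/f = 0.81·c / 2.76 GHz = 0.088 m
βl = 2π·l/λ = 2π × 0.0842 = 30.3°
tan(βl) = 0.584
For a shorted stub, Z_in = jZ_0·tan(βl)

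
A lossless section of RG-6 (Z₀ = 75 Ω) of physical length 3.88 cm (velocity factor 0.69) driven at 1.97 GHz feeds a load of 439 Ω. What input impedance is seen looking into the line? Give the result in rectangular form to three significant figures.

Z_in ≈ 23.3 + j66.1 Ω

λ = v/f = 0.69·c / 1.97 GHz = 0.105 m
βl = 2π·l/λ = 2π × 0.369 = 133°
tan(βl) = tan(133°) = -1.07
Z_in = Z_0·(Z_L + jZ_0·tanβl)/(Z_0 + jZ_L·tanβl)
     = 75·(439 − j80.6)/(75 − j472)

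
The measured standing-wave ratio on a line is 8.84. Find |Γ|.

|Γ| ≈ 0.797

|Γ| = (S − 1)/(S + 1) = (8.84 − 1)/(8.84 + 1) = 7.84/9.84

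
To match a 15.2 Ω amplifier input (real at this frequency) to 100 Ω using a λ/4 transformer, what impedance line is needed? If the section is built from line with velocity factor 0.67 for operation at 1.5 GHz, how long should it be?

Z_qwt = √(Z_0·R_L) = √(100 × 15.2) = √1520
λ = 0.67·c/f = 0.134 m, so l = λ/4 = 0.0335 m

Z_qwt ≈ 39 Ω; length ≈ 3.35 cm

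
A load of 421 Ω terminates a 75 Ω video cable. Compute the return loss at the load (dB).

Γ = (421 − 75)/(421 + 75) = 0.698
RL = −20·log₁₀|Γ| = −20·log₁₀(0.698)

RL ≈ 3.13 dB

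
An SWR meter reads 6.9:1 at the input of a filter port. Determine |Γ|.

|Γ| ≈ 0.747

|Γ| = (S − 1)/(S + 1) = (6.9 − 1)/(6.9 + 1) = 5.9/7.9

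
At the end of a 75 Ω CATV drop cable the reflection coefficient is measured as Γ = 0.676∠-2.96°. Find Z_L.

Z_L ≈ 381 − j49 Ω

Z_L = Z_0·(1 + Γ)/(1 − Γ) = 75·(1.68 − j0.0349)/(0.325 + j0.0349)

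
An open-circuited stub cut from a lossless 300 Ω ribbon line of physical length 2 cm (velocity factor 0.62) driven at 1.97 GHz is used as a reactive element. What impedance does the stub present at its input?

Z_in ≈ −j73.4 Ω

λ = v/f = 0.62·c / 1.97 GHz = 0.0944 m
βl = 2π·l/λ = 2π × 0.212 = 76.3°
tan(βl) = 4.09
For an open-circuited stub, Z_in = −jZ_0·cot(βl) = −jZ_0/tan(βl)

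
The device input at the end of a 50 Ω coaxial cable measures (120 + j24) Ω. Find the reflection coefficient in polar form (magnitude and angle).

Γ = (Z_L − Z_0)/(Z_L + Z_0) = (70 + j24)/(170 + j24)
|Γ| = 74/172 = 0.431

Γ ≈ 0.431 ∠ 10.9°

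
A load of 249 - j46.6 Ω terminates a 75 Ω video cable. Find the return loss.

RL ≈ 5.19 dB

Γ = (174 − j46.6)/(324 − j46.6), |Γ| = 0.55
RL = −20·log₁₀|Γ| = −20·log₁₀(0.55)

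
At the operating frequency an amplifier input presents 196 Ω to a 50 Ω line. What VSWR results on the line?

VSWR ≈ 3.92

Γ = (196 − 50)/(196 + 50) = 0.593
VSWR = (1 + 0.593)/(1 − 0.593)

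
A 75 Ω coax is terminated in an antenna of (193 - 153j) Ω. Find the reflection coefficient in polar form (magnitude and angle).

Γ ≈ 0.626 ∠ -22.6°

Γ = (Z_L − Z_0)/(Z_L + Z_0) = (118 − j153)/(268 − j153)
|Γ| = 193/309 = 0.626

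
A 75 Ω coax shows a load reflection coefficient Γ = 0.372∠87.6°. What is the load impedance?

Z_L = Z_0·(1 + Γ)/(1 − Γ) = 75·(1.02 + j0.372)/(0.984 − j0.372)

Z_L ≈ 58.4 + j50.4 Ω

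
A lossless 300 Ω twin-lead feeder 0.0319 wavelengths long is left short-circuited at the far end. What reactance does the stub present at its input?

X_in ≈ 60.9 Ω (inductive)

βl = 2π × 0.0319 = 11.5°
tan(βl) = 0.203
For a short-circuited stub, Z_in = jZ_0·tan(βl)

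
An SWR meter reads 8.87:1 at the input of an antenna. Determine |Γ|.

|Γ| ≈ 0.797

|Γ| = (S − 1)/(S + 1) = (8.87 − 1)/(8.87 + 1) = 7.87/9.87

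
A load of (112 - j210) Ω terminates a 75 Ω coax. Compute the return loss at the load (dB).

Γ = (37 − j210)/(187 − j210), |Γ| = 0.758
RL = −20·log₁₀|Γ| = −20·log₁₀(0.758)

RL ≈ 2.4 dB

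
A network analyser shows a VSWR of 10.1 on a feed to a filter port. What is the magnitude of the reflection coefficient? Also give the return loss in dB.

|Γ| = (S − 1)/(S + 1) = (10.1 − 1)/(10.1 + 1) = 9.1/11.1
RL = −20·log₁₀|Γ| = −20·log₁₀(0.82)

|Γ| ≈ 0.82; return loss ≈ 1.73 dB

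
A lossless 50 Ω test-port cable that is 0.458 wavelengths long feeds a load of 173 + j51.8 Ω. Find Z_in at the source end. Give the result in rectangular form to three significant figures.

Z_in ≈ 73.9 + j83.9 Ω

βl = 2π × 0.458 = 165°
tan(βl) = tan(165°) = -0.27
Z_in = Z_0·(Z_L + jZ_0·tanβl)/(Z_0 + jZ_L·tanβl)
     = 50·(173 + j38.3)/(64 − j46.7)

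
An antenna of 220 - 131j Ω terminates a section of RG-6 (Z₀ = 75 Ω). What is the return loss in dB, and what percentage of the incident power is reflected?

RL ≈ 4.36 dB; 36.7% of incident power reflected

Γ = (145 − j131)/(295 − j131), |Γ| = 0.605
RL = −20·log₁₀(0.605) = 4.36 dB
P_refl/P_inc = |Γ|² = 0.367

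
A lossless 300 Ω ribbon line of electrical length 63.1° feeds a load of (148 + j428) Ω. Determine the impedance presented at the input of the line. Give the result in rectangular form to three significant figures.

tan(βl) = tan(63.1°) = 1.97
Z_in = Z_0·(Z_L + jZ_0·tanβl)/(Z_0 + jZ_L·tanβl)
     = 300·(148 + j1020)/(-544 + j292)

Z_in ≈ 171 − j471 Ω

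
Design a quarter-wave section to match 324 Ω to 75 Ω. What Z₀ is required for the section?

Z_qwt = √(Z_0·R_L) = √(75 × 324) = √24300

Z_qwt ≈ 156 Ω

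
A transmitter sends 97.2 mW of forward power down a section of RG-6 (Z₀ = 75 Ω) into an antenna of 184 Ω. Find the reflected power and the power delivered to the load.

P_reflected ≈ 17.2 mW; P_delivered ≈ 80 mW

Γ = (184 − 75)/(184 + 75) = 0.421
|Γ|² = 0.177
P_refl = |Γ|²·P_inc = 17.2 mW, P_del = (1 − |Γ|²)·P_inc = 80 mW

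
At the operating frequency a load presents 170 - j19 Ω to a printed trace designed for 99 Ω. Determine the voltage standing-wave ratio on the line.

VSWR ≈ 1.75

Γ = (Z_L − Z_0)/(Z_L + Z_0) = (71 − j19)/(269 − j19)
|Γ| = 73.5/270 = 0.273
VSWR = (1 + |Γ|)/(1 − |Γ|) = 1.27/0.727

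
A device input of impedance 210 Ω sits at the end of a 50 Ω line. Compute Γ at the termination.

Γ = 0.615

Γ = (Z_L − Z_0)/(Z_L + Z_0) = (210 − 50)/(210 + 50) = 160/260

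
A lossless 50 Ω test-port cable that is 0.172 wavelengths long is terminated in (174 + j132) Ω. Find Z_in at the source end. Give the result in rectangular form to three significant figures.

βl = 2π × 0.172 = 61.9°
tan(βl) = tan(61.9°) = 1.87
Z_in = Z_0·(Z_L + jZ_0·tanβl)/(Z_0 + jZ_L·tanβl)
     = 50·(174 + j226)/(-197 + j326)

Z_in ≈ 13.5 − j34.9 Ω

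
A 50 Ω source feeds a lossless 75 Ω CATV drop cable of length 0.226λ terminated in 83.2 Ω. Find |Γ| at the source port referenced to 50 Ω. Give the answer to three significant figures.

|Γ| ≈ 0.153

βl = 2π × 0.226 = 81.4°
tan(βl) = 6.58
Z_in = Z_0·(Z_L + jZ_0·tanβl)/(Z_0 + jZ_L·tanβl) = 67.9 − j2.1 Ω
Γ_s = (Z_in − Z_s)/(Z_in + Z_s) = (17.9 − j2.1)/(118 − j2.1), |Γ_s| = 0.153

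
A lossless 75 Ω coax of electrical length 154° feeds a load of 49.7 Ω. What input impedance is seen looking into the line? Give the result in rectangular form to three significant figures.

Z_in ≈ 55.7 − j18.6 Ω

tan(βl) = tan(154°) = -0.488
Z_in = Z_0·(Z_L + jZ_0·tanβl)/(Z_0 + jZ_L·tanβl)
     = 75·(49.7 − j36.6)/(75 − j24.2)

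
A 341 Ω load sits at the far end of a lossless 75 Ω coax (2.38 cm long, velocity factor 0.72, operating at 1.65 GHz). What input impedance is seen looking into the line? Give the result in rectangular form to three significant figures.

λ = v/f = 0.72·c / 1.65 GHz = 0.131 m
βl = 2π·l/λ = 2π × 0.182 = 65.5°
tan(βl) = tan(65.5°) = 2.19
Z_in = Z_0·(Z_L + jZ_0·tanβl)/(Z_0 + jZ_L·tanβl)
     = 75·(341 + j164)/(75 + j747)

Z_in ≈ 19.7 − j32.3 Ω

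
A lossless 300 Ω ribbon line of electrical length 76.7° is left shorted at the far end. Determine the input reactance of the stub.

tan(βl) = 4.23
For a shorted stub, Z_in = jZ_0·tan(βl)

X_in ≈ 1270 Ω (inductive)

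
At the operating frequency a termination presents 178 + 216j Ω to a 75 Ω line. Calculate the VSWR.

VSWR ≈ 6.13

Γ = (Z_L − Z_0)/(Z_L + Z_0) = (103 + j216)/(253 + j216)
|Γ| = 239/333 = 0.719
VSWR = (1 + |Γ|)/(1 − |Γ|) = 1.72/0.281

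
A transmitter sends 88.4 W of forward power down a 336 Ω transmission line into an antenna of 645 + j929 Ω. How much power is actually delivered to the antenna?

|Γ| = |(309 + j929)/(981 + j929)| = 0.725
|Γ|² = 0.525
P_refl = |Γ|²·P_inc = 46.4 W, P_del = (1 − |Γ|²)·P_inc = 42 W

P_delivered ≈ 42 W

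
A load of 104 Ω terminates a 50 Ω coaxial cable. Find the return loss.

RL ≈ 9.1 dB

Γ = (104 − 50)/(104 + 50) = 0.351
RL = −20·log₁₀|Γ| = −20·log₁₀(0.351)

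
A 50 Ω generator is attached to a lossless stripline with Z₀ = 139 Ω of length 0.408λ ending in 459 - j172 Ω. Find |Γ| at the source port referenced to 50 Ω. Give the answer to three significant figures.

|Γ| ≈ 0.796

βl = 2π × 0.408 = 147°
tan(βl) = -0.652
Z_in = Z_0·(Z_L + jZ_0·tanβl)/(Z_0 + jZ_L·tanβl) = 140 + j201 Ω
Γ_s = (Z_in − Z_s)/(Z_in + Z_s) = (89.9 + j201)/(190 + j201), |Γ_s| = 0.796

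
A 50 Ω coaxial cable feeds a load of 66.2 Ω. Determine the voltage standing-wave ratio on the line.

VSWR ≈ 1.32

For a purely resistive load, VSWR = R_L/Z_0 or Z_0/R_L (whichever > 1) = 66.2/50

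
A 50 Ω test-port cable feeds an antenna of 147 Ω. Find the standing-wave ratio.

Γ = (147 − 50)/(147 + 50) = 0.492
VSWR = (1 + 0.492)/(1 − 0.492)

VSWR ≈ 2.94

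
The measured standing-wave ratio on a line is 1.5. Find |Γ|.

|Γ| = (S − 1)/(S + 1) = (1.5 − 1)/(1.5 + 1) = 0.5/2.5

|Γ| ≈ 0.2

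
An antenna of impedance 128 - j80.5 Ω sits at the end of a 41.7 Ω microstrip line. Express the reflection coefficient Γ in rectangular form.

Γ = (Z_L − Z_0)/(Z_L + Z_0) = (86.3 − j80.5)/(169.7 − j80.5)

Γ ≈ 0.599 − j0.19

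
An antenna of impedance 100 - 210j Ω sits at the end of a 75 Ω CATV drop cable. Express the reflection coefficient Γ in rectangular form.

Γ = (Z_L − Z_0)/(Z_L + Z_0) = (25 − j210)/(175 − j210)

Γ ≈ 0.649 − j0.422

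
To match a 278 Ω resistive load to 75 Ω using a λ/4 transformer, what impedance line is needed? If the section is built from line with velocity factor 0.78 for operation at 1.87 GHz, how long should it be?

Z_qwt ≈ 144 Ω; length ≈ 3.13 cm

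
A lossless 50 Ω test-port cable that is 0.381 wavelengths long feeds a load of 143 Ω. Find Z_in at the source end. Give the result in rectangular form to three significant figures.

βl = 2π × 0.381 = 137°
tan(βl) = tan(137°) = -0.927
Z_in = Z_0·(Z_L + jZ_0·tanβl)/(Z_0 + jZ_L·tanβl)
     = 50·(143 − j46.4)/(50 − j133)

Z_in ≈ 33.1 + j41.4 Ω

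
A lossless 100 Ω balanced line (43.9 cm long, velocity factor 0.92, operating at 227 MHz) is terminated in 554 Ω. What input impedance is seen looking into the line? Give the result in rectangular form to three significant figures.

λ = v/f = 0.92·c / 227 MHz = 1.22 m
βl = 2π·l/λ = 2π × 0.361 = 130°
tan(βl) = tan(130°) = -1.19
Z_in = Z_0·(Z_L + jZ_0·tanβl)/(Z_0 + jZ_L·tanβl)
     = 100·(554 − j119)/(100 − j661)

Z_in ≈ 30.1 + j79.3 Ω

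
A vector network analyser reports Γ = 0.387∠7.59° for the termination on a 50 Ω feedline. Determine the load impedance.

Z_L ≈ 111 + j13.4 Ω

Z_L = Z_0·(1 + Γ)/(1 − Γ) = 50·(1.38 + j0.0511)/(0.616 − j0.0511)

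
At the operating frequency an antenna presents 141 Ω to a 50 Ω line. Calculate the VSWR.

Γ = (141 − 50)/(141 + 50) = 0.476
VSWR = (1 + 0.476)/(1 − 0.476)

VSWR ≈ 2.82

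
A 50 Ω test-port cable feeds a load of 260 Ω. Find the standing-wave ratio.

Γ = (260 − 50)/(260 + 50) = 0.677
VSWR = (1 + 0.677)/(1 − 0.677)

VSWR ≈ 5.2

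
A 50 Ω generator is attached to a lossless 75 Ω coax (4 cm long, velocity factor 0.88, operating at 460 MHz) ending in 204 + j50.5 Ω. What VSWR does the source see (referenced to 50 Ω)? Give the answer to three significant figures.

λ = v/f = 0.88·c / 460 MHz = 0.574 m
βl = 2π·l/λ = 2π × 0.0697 = 25.1°
tan(βl) = 0.468
Z_in = Z_0·(Z_L + jZ_0·tanβl)/(Z_0 + jZ_L·tanβl) = 119 − j96.2 Ω
Γ_s = (Z_in − Z_s)/(Z_in + Z_s) = (69 − j96.2)/(169 − j96.2), |Γ_s| = 0.609
VSWR = (1 + |Γ_s|)/(1 − |Γ_s|)

VSWR ≈ 4.11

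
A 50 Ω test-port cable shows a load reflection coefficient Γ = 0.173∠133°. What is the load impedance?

Z_L = Z_0·(1 + Γ)/(1 − Γ) = 50·(0.882 + j0.127)/(1.12 − j0.127)

Z_L ≈ 38.3 + j9.99 Ω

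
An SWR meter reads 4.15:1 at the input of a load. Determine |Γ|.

|Γ| = (S − 1)/(S + 1) = (4.15 − 1)/(4.15 + 1) = 3.15/5.15

|Γ| ≈ 0.612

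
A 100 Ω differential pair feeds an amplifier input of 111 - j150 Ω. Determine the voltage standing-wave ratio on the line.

VSWR ≈ 3.77

Γ = (Z_L − Z_0)/(Z_L + Z_0) = (11 − j150)/(211 − j150)
|Γ| = 150/259 = 0.581
VSWR = (1 + |Γ|)/(1 − |Γ|) = 1.58/0.419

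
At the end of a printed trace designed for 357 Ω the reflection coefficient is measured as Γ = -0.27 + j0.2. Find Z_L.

Z_L ≈ 192 + j86.4 Ω

Z_L = Z_0·(1 + Γ)/(1 − Γ) = 357·(0.73 + j0.2)/(1.27 − j0.2)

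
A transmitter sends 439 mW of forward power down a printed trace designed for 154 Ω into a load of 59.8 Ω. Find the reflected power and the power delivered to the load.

Γ = (59.8 − 154)/(59.8 + 154) = -0.441
|Γ|² = 0.194
P_refl = |Γ|²·P_inc = 85.2 mW, P_del = (1 − |Γ|²)·P_inc = 354 mW

P_reflected ≈ 85.2 mW; P_delivered ≈ 354 mW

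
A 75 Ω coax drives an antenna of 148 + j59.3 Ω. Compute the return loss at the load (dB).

RL ≈ 7.8 dB

Γ = (73 + j59.3)/(223 + j59.3), |Γ| = 0.408
RL = −20·log₁₀|Γ| = −20·log₁₀(0.408)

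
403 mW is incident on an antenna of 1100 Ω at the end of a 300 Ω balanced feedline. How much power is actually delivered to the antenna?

Γ = (1100 − 300)/(1100 + 300) = 0.571
|Γ|² = 0.327
P_refl = |Γ|²·P_inc = 132 mW, P_del = (1 − |Γ|²)·P_inc = 271 mW

P_delivered ≈ 271 mW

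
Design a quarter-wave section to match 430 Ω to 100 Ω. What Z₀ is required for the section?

Z_qwt = √(Z_0·R_L) = √(100 × 430) = √43000

Z_qwt ≈ 207 Ω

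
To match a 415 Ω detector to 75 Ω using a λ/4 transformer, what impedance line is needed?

Z_qwt = √(Z_0·R_L) = √(75 × 415) = √31120

Z_qwt ≈ 176 Ω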